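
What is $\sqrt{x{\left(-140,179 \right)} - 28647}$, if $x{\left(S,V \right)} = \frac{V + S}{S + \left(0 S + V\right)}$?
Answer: $i \sqrt{28646} \approx 169.25 i$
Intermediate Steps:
$x{\left(S,V \right)} = 1$ ($x{\left(S,V \right)} = \frac{S + V}{S + \left(0 + V\right)} = \frac{S + V}{S + V} = 1$)
$\sqrt{x{\left(-140,179 \right)} - 28647} = \sqrt{1 - 28647} = \sqrt{-28646} = i \sqrt{28646}$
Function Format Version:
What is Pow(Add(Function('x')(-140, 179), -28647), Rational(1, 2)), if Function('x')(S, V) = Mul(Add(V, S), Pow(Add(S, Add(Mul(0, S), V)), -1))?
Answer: Mul(I, Pow(28646, Rational(1, 2))) ≈ Mul(169.25, I)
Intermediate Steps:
Function('x')(S, V) = 1 (Function('x')(S, V) = Mul(Add(S, V), Pow(Add(S, Add(0, V)), -1)) = Mul(Add(S, V), Pow(Add(S, V), -1)) = 1)
Pow(Add(Function('x')(-140, 179), -28647), Rational(1, 2)) = Pow(Add(1, -28647), Rational(1, 2)) = Pow(-28646, Rational(1, 2)) = Mul(I, Pow(28646, Rational(1, 2)))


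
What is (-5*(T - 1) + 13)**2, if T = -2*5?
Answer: 4624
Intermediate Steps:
T = -10
(-5*(T - 1) + 13)**2 = (-5*(-10 - 1) + 13)**2 = (-5*(-11) + 13)**2 = (55 + 13)**2 = 68**2 = 4624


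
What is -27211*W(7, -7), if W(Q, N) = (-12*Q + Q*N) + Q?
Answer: 3428586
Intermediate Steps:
W(Q, N) = -11*Q + N*Q (W(Q, N) = (-12*Q + N*Q) + Q = -11*Q + N*Q)
-27211*W(7, -7) = -190477*(-11 - 7) = -190477*(-18) = -27211*(-126) = 3428586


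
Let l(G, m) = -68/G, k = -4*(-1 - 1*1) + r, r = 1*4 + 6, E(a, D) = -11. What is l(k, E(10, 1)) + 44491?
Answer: 400385/9 ≈ 44487.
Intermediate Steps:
r = 10 (r = 4 + 6 = 10)
k = 18 (k = -4*(-1 - 1*1) + 10 = -4*(-1 - 1) + 10 = -4*(-2) + 10 = 8 + 10 = 18)
l(k, E(10, 1)) + 44491 = -68/18 + 44491 = -68*1/18 + 44491 = -34/9 + 44491 = 400385/9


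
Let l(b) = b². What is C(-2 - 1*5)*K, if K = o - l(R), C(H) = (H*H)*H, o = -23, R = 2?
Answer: 9261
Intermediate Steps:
C(H) = H³ (C(H) = H²*H = H³)
K = -27 (K = -23 - 1*2² = -23 - 1*4 = -23 - 4 = -27)
C(-2 - 1*5)*K = (-2 - 1*5)³*(-27) = (-2 - 5)³*(-27) = (-7)³*(-27) = -343*(-27) = 9261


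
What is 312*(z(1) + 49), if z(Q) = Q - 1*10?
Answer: 12480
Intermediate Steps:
z(Q) = -10 + Q (z(Q) = Q - 10 = -10 + Q)
312*(z(1) + 49) = 312*((-10 + 1) + 49) = 312*(-9 + 49) = 312*40 = 12480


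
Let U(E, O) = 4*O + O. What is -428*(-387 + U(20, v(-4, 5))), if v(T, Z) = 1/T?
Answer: 166171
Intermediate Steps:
U(E, O) = 5*O
-428*(-387 + U(20, v(-4, 5))) = -428*(-387 + 5/(-4)) = -428*(-387 + 5*(-¼)) = -428*(-387 - 5/4) = -428*(-1553/4) = 166171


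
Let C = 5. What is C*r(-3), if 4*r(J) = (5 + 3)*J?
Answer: -30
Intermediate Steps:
r(J) = 2*J (r(J) = ((5 + 3)*J)/4 = (8*J)/4 = 2*J)
C*r(-3) = 5*(2*(-3)) = 5*(-6) = -30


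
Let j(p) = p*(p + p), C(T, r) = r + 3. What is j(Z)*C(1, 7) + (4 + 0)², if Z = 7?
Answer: 996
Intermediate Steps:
C(T, r) = 3 + r
j(p) = 2*p² (j(p) = p*(2*p) = 2*p²)
j(Z)*C(1, 7) + (4 + 0)² = (2*7²)*(3 + 7) + (4 + 0)² = (2*49)*10 + 4² = 98*10 + 16 = 980 + 16 = 996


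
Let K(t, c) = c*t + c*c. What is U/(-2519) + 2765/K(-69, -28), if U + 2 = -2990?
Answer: 195991/88852 ≈ 2.2058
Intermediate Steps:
K(t, c) = c² + c*t (K(t, c) = c*t + c² = c² + c*t)
U = -2992 (U = -2 - 2990 = -2992)
U/(-2519) + 2765/K(-69, -28) = -2992/(-2519) + 2765/((-28*(-28 - 69))) = -2992*(-1/2519) + 2765/((-28*(-97))) = 272/229 + 2765/2716 = 272/229 + 2765*(1/2716) = 272/229 + 395/388 = 195991/88852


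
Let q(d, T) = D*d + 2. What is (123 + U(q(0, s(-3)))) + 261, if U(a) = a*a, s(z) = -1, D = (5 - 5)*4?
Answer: 388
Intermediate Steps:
D = 0 (D = 0*4 = 0)
q(d, T) = 2 (q(d, T) = 0*d + 2 = 0 + 2 = 2)
U(a) = a²
(123 + U(q(0, s(-3)))) + 261 = (123 + 2²) + 261 = (123 + 4) + 261 = 127 + 261 = 388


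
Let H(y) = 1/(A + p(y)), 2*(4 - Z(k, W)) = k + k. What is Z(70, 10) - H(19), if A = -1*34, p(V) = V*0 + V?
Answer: -989/15 ≈ -65.933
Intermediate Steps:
p(V) = V (p(V) = 0 + V = V)
Z(k, W) = 4 - k (Z(k, W) = 4 - (k + k)/2 = 4 - k)
A = -34
H(y) = 1/(-34 + y)
Z(70, 10) - H(19) = (4 - 1*70) - 1/(-34 + 19) = (4 - 70) - 1/(-15) = -66 - 1*(-1/15) = -66 + 1/15 = -989/15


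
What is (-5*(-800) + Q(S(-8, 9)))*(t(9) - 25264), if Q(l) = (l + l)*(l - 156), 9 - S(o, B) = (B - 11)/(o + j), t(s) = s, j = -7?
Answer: -1580649838/45 ≈ -3.5126e+7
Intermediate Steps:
S(o, B) = 9 - (-11 + B)/(-7 + o) (S(o, B) = 9 - (B - 11)/(o - 7) = 9 - (-11 + B)/(-7 + o))
Q(l) = 2*l*(-156 + l) (Q(l) = (2*l)*(-156 + l) = 2*l*(-156 + l))
(-5*(-800) + Q(S(-8, 9)))*(t(9) - 25264) = (-5*(-800) + 2*((-52 - 1*9 + 9*(-8))/(-7 - 8))*(-156 + (-52 - 1*9 + 9*(-8))/(-7 - 8)))*(9 - 25264) = (4000 + 2*((-52 - 9 - 72)/(-15))*(-156 + (-52 - 9 - 72)/(-15)))*(-25255) = (4000 + 2*(-1/15*(-133))*(-156 - 1/15*(-133)))*(-25255) = (4000 + 2*(133/15)*(-156 + 133/15))*(-25255) = (4000 + 2*(133/15)*(-2207/15))*(-25255) = (4000 - 587062/225)*(-25255) = (312938/225)*(-25255) = -1580649838/45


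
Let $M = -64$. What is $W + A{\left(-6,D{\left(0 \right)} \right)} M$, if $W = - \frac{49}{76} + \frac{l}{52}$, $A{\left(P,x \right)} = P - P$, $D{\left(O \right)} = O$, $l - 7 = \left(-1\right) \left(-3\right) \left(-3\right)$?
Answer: $- \frac{675}{988} \approx -0.6832$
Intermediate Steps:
$l = -2$ ($l = 7 + \left(-1\right) \left(-3\right) \left(-3\right) = 7 + 3 \left(-3\right) = 7 - 9 = -2$)
$A{\left(P,x \right)} = 0$
$W = - \frac{675}{988}$ ($W = - \frac{49}{76} - \frac{2}{52} = \left(-49\right) \frac{1}{76} - \frac{1}{26} = - \frac{49}{76} - \frac{1}{26} = - \frac{675}{988} \approx -0.6832$)
$W + A{\left(-6,D{\left(0 \right)} \right)} M = - \frac{675}{988} + 0 \left(-64\right) = - \frac{675}{988} + 0 = - \frac{675}{988}$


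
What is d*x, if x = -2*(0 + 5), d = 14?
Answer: -140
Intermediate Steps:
x = -10 (x = -2*5 = -10)
d*x = 14*(-10) = -140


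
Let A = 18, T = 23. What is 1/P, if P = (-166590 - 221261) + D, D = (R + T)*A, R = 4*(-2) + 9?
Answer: -1/387419 ≈ -2.5812e-6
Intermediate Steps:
R = 1 (R = -8 + 9 = 1)
D = 432 (D = (1 + 23)*18 = 24*18 = 432)
P = -387419 (P = (-166590 - 221261) + 432 = -387851 + 432 = -387419)
1/P = 1/(-387419) = -1/387419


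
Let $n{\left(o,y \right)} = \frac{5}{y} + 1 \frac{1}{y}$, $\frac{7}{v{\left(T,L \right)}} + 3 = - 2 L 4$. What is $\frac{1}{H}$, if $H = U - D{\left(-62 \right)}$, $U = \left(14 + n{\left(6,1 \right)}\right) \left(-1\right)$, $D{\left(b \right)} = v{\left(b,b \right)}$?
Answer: $- \frac{493}{9867} \approx -0.049965$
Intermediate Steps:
$v{\left(T,L \right)} = \frac{7}{-3 - 8 L}$ ($v{\left(T,L \right)} = \frac{7}{-3 + - 2 L 4} = \frac{7}{-3 - 8 L}$)
$D{\left(b \right)} = - \frac{7}{3 + 8 b}$
$n{\left(o,y \right)} = \frac{6}{y}$ ($n{\left(o,y \right)} = \frac{5}{y} + \frac{1}{y} = \frac{6}{y}$)
$U = -20$ ($U = \left(14 + \frac{6}{1}\right) \left(-1\right) = \left(14 + 6 \cdot 1\right) \left(-1\right) = \left(14 + 6\right) \left(-1\right) = 20 \left(-1\right) = -20$)
$H = - \frac{9867}{493}$ ($H = -20 - - \frac{7}{3 + 8 \left(-62\right)} = -20 - - \frac{7}{3 - 496} = -20 - - \frac{7}{-493} = -20 - \left(-7\right) \left(- \frac{1}{493}\right) = -20 - \frac{7}{493} = - \frac{9867}{493} \approx -20.014$)
$\frac{1}{H} = \frac{1}{- \frac{9867}{493}} = - \frac{493}{9867}$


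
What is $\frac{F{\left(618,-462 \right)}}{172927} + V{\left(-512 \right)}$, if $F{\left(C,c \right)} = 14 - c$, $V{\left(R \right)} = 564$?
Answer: $\frac{97531304}{172927} \approx 564.0$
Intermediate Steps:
$\frac{F{\left(618,-462 \right)}}{172927} + V{\left(-512 \right)} = \frac{14 - -462}{172927} + 564 = \left(14 + 462\right) \frac{1}{172927} + 564 = 476 \cdot \frac{1}{172927} + 564 = \frac{476}{172927} + 564 = \frac{97531304}{172927}$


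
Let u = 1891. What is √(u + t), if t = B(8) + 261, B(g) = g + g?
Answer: 2*√542 ≈ 46.562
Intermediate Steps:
B(g) = 2*g
t = 277 (t = 2*8 + 261 = 16 + 261 = 277)
√(u + t) = √(1891 + 277) = √2168 = 2*√542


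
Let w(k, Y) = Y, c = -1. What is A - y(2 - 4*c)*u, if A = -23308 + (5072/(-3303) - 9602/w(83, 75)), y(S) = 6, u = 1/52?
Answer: -50319521977/2146950 ≈ -23438.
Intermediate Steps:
u = 1/52 ≈ 0.019231
A = -1935356702/82575 (A = -23308 + (5072/(-3303) - 9602/75) = -23308 + (5072*(-1/3303) - 9602*1/75) = -23308 + (-5072/3303 - 9602/75) = -23308 - 10698602/82575 = -1935356702/82575 ≈ -23438.)
A - y(2 - 4*c)*u = -1935356702/82575 - 6/52 = -1935356702/82575 - 1*3/26 = -1935356702/82575 - 3/26 = -50319521977/2146950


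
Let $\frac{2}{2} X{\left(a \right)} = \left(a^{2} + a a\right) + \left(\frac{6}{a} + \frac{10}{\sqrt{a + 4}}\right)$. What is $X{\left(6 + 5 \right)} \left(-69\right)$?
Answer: $- \frac{184092}{11} - 46 \sqrt{15} \approx -16914.0$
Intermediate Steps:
$X{\left(a \right)} = 2 a^{2} + \frac{6}{a} + \frac{10}{\sqrt{4 + a}}$ ($X{\left(a \right)} = \left(a^{2} + a a\right) + \left(\frac{6}{a} + \frac{10}{\sqrt{a + 4}}\right) = \left(a^{2} + a^{2}\right) + \left(\frac{6}{a} + \frac{10}{\sqrt{4 + a}}\right) = 2 a^{2} + \left(\frac{6}{a} + \frac{10}{\sqrt{4 + a}}\right) = 2 a^{2} + \frac{6}{a} + \frac{10}{\sqrt{4 + a}}$)
$X{\left(6 + 5 \right)} \left(-69\right) = \left(2 \left(6 + 5\right)^{2} + \frac{6}{6 + 5} + \frac{10}{\sqrt{4 + \left(6 + 5\right)}}\right) \left(-69\right) = \left(2 \cdot 11^{2} + \frac{6}{11} + \frac{10}{\sqrt{4 + 11}}\right) \left(-69\right) = \left(2 \cdot 121 + 6 \cdot \frac{1}{11} + \frac{10}{\sqrt{15}}\right) \left(-69\right) = \left(242 + \frac{6}{11} + 10 \frac{\sqrt{15}}{15}\right) \left(-69\right) = \left(242 + \frac{6}{11} + \frac{2 \sqrt{15}}{3}\right) \left(-69\right) = \left(\frac{2668}{11} + \frac{2 \sqrt{15}}{3}\right) \left(-69\right) = - \frac{184092}{11} - 46 \sqrt{15}$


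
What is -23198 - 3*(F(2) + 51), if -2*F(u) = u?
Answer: -23348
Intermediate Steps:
F(u) = -u/2
-23198 - 3*(F(2) + 51) = -23198 - 3*(-½*2 + 51) = -23198 - 3*(-1 + 51) = -23198 - 3*50 = -23198 - 150 = -23348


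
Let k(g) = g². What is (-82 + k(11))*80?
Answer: 3120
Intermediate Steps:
(-82 + k(11))*80 = (-82 + 11²)*80 = (-82 + 121)*80 = 39*80 = 3120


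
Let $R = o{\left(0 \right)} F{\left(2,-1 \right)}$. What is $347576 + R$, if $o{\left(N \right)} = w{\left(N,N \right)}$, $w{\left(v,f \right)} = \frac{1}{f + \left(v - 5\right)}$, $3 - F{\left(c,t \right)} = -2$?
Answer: $347575$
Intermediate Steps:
$F{\left(c,t \right)} = 5$ ($F{\left(c,t \right)} = 3 - -2 = 3 + 2 = 5$)
$w{\left(v,f \right)} = \frac{1}{-5 + f + v}$ ($w{\left(v,f \right)} = \frac{1}{f + \left(v - 5\right)} = \frac{1}{f + \left(-5 + v\right)} = \frac{1}{-5 + f + v}$)
$o{\left(N \right)} = \frac{1}{-5 + 2 N}$ ($o{\left(N \right)} = \frac{1}{-5 + N + N} = \frac{1}{-5 + 2 N}$)
$R = -1$ ($R = \frac{1}{-5 + 2 \cdot 0} \cdot 5 = \frac{1}{-5 + 0} \cdot 5 = \frac{1}{-5} \cdot 5 = \left(- \frac{1}{5}\right) 5 = -1$)
$347576 + R = 347576 - 1 = 347575$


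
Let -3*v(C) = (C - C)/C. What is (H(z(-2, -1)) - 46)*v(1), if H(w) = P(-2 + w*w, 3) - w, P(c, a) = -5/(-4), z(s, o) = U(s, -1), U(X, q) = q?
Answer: 0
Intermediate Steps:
z(s, o) = -1
v(C) = 0 (v(C) = -(C - C)/(3*C) = -0/C = -⅓*0 = 0)
P(c, a) = 5/4 (P(c, a) = -5*(-¼) = 5/4)
H(w) = 5/4 - w
(H(z(-2, -1)) - 46)*v(1) = ((5/4 - 1*(-1)) - 46)*0 = ((5/4 + 1) - 46)*0 = (9/4 - 46)*0 = -175/4*0 = 0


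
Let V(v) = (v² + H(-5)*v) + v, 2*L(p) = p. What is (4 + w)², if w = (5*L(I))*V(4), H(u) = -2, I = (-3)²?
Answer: 75076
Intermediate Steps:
I = 9
L(p) = p/2
V(v) = v² - v (V(v) = (v² - 2*v) + v = v² - v)
w = 270 (w = (5*((½)*9))*(4*(-1 + 4)) = (5*(9/2))*(4*3) = (45/2)*12 = 270)
(4 + w)² = (4 + 270)² = 274² = 75076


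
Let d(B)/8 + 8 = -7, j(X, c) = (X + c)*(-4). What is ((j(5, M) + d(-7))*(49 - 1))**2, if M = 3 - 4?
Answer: 42614784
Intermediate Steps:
M = -1
j(X, c) = -4*X - 4*c
d(B) = -120 (d(B) = -64 + 8*(-7) = -64 - 56 = -120)
((j(5, M) + d(-7))*(49 - 1))**2 = (((-4*5 - 4*(-1)) - 120)*(49 - 1))**2 = (((-20 + 4) - 120)*48)**2 = ((-16 - 120)*48)**2 = (-136*48)**2 = (-6528)**2 = 42614784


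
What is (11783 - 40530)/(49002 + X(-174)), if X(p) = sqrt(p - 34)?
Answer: -2180589/3717022 + 89*I*sqrt(13)/1858511 ≈ -0.58665 + 0.00017266*I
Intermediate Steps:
X(p) = sqrt(-34 + p)
(11783 - 40530)/(49002 + X(-174)) = (11783 - 40530)/(49002 + sqrt(-34 - 174)) = -28747/(49002 + sqrt(-208)) = -28747/(49002 + 4*I*sqrt(13))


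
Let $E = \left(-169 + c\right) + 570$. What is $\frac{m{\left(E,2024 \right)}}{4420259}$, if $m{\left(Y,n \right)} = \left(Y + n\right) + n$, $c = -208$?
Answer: $\frac{4241}{4420259} \approx 0.00095945$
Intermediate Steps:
$E = 193$ ($E = \left(-169 - 208\right) + 570 = -377 + 570 = 193$)
$m{\left(Y,n \right)} = Y + 2 n$
$\frac{m{\left(E,2024 \right)}}{4420259} = \frac{193 + 2 \cdot 2024}{4420259} = \left(193 + 4048\right) \frac{1}{4420259} = 4241 \cdot \frac{1}{4420259} = \frac{4241}{4420259}$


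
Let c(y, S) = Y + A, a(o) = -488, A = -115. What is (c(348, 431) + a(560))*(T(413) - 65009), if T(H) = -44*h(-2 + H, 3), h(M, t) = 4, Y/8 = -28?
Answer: 53907995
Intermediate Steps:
Y = -224 (Y = 8*(-28) = -224)
T(H) = -176 (T(H) = -44*4 = -176)
c(y, S) = -339 (c(y, S) = -224 - 115 = -339)
(c(348, 431) + a(560))*(T(413) - 65009) = (-339 - 488)*(-176 - 65009) = -827*(-65185) = 53907995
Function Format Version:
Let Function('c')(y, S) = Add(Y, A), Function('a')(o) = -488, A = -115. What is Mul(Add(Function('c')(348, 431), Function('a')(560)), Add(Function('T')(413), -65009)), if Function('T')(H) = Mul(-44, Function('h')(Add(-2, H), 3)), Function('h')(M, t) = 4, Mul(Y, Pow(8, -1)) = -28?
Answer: 53907995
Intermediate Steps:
Y = -224 (Y = Mul(8, -28) = -224)
Function('T')(H) = -176 (Function('T')(H) = Mul(-44, 4) = -176)
Function('c')(y, S) = -339 (Function('c')(y, S) = Add(-224, -115) = -339)
Mul(Add(Function('c')(348, 431), Function('a')(560)), Add(Function('T')(413), -65009)) = Mul(Add(-339, -488), Add(-176, -65009)) = Mul(-827, -65185) = 53907995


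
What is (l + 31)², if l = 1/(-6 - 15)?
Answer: 422500/441 ≈ 958.05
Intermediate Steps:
l = -1/21 (l = 1/(-21) = -1/21 ≈ -0.047619)
(l + 31)² = (-1/21 + 31)² = (650/21)² = 422500/441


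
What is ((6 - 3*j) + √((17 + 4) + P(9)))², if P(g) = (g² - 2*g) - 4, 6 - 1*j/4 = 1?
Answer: 2996 - 432*√5 ≈ 2030.0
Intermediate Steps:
j = 20 (j = 24 - 4*1 = 24 - 4 = 20)
P(g) = -4 + g² - 2*g
((6 - 3*j) + √((17 + 4) + P(9)))² = ((6 - 3*20) + √((17 + 4) + (-4 + 9² - 2*9)))² = ((6 - 60) + √(21 + (-4 + 81 - 18)))² = (-54 + √(21 + 59))² = (-54 + √80)² = (-54 + 4*√5)²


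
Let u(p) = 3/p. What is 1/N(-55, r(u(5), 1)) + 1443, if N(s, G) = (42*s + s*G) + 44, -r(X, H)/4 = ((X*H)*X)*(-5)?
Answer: 3841265/2662 ≈ 1443.0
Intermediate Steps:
r(X, H) = 20*H*X² (r(X, H) = -4*(X*H)*X*(-5) = -4*(H*X)*X*(-5) = -4*H*X²*(-5) = -(-20)*H*X² = 20*H*X²)
N(s, G) = 44 + 42*s + G*s (N(s, G) = (42*s + G*s) + 44 = 44 + 42*s + G*s)
1/N(-55, r(u(5), 1)) + 1443 = 1/(44 + 42*(-55) + (20*1*(3/5)²)*(-55)) + 1443 = 1/(44 - 2310 + (20*1*(3*(⅕))²)*(-55)) + 1443 = 1/(44 - 2310 + (20*1*(⅗)²)*(-55)) + 1443 = 1/(44 - 2310 + (20*1*(9/25))*(-55)) + 1443 = 1/(44 - 2310 + (36/5)*(-55)) + 1443 = 1/(44 - 2310 - 396) + 1443 = 1/(-2662) + 1443 = -1/2662 + 1443 = 3841265/2662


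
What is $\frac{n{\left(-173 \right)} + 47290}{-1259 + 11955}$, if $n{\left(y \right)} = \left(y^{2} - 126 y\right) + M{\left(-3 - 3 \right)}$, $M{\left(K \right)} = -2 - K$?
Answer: $\frac{99021}{10696} \approx 9.2578$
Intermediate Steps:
$n{\left(y \right)} = 4 + y^{2} - 126 y$ ($n{\left(y \right)} = \left(y^{2} - 126 y\right) - -4 = \left(y^{2} - 126 y\right) + \left(-2 + 6\right) = \left(y^{2} - 126 y\right) + 4 = 4 + y^{2} - 126 y$)
$\frac{n{\left(-173 \right)} + 47290}{-1259 + 11955} = \frac{\left(4 + \left(-173\right)^{2} - -21798\right) + 47290}{-1259 + 11955} = \frac{\left(4 + 29929 + 21798\right) + 47290}{10696} = \left(51731 + 47290\right) \frac{1}{10696} = 99021 \cdot \frac{1}{10696} = \frac{99021}{10696}$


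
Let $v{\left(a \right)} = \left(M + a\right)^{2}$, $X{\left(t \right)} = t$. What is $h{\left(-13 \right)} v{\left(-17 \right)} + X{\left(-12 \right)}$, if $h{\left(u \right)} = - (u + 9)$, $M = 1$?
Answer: $1012$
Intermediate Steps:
$h{\left(u \right)} = -9 - u$ ($h{\left(u \right)} = - (9 + u) = -9 - u$)
$v{\left(a \right)} = \left(1 + a\right)^{2}$
$h{\left(-13 \right)} v{\left(-17 \right)} + X{\left(-12 \right)} = \left(-9 - -13\right) \left(1 - 17\right)^{2} - 12 = \left(-9 + 13\right) \left(-16\right)^{2} - 12 = 4 \cdot 256 - 12 = 1024 - 12 = 1012$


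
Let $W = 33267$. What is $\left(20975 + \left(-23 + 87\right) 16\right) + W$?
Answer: $55266$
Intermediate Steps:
$\left(20975 + \left(-23 + 87\right) 16\right) + W = \left(20975 + \left(-23 + 87\right) 16\right) + 33267 = \left(20975 + 64 \cdot 16\right) + 33267 = \left(20975 + 1024\right) + 33267 = 21999 + 33267 = 55266$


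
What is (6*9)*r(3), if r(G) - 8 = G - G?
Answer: 432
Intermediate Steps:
r(G) = 8 (r(G) = 8 + (G - G) = 8 + 0 = 8)
(6*9)*r(3) = (6*9)*8 = 54*8 = 432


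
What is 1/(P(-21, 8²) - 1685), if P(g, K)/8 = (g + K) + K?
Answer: -1/829 ≈ -0.0012063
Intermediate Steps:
P(g, K) = 8*g + 16*K (P(g, K) = 8*((g + K) + K) = 8*((K + g) + K) = 8*(g + 2*K) = 8*g + 16*K)
1/(P(-21, 8²) - 1685) = 1/((8*(-21) + 16*8²) - 1685) = 1/((-168 + 16*64) - 1685) = 1/((-168 + 1024) - 1685) = 1/(856 - 1685) = 1/(-829) = -1/829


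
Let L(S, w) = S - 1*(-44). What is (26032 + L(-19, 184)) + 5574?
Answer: 31631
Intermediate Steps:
L(S, w) = 44 + S (L(S, w) = S + 44 = 44 + S)
(26032 + L(-19, 184)) + 5574 = (26032 + (44 - 19)) + 5574 = (26032 + 25) + 5574 = 26057 + 5574 = 31631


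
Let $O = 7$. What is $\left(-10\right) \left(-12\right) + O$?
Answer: $127$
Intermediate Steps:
$\left(-10\right) \left(-12\right) + O = \left(-10\right) \left(-12\right) + 7 = 120 + 7 = 127$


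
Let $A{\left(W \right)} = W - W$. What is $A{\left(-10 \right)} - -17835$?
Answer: $17835$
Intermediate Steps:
$A{\left(W \right)} = 0$
$A{\left(-10 \right)} - -17835 = 0 - -17835 = 0 + 17835 = 17835$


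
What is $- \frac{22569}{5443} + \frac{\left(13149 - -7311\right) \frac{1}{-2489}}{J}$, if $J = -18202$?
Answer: $- \frac{511186085451}{123296953327} \approx -4.146$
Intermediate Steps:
$- \frac{22569}{5443} + \frac{\left(13149 - -7311\right) \frac{1}{-2489}}{J} = - \frac{22569}{5443} + \frac{\left(13149 - -7311\right) \frac{1}{-2489}}{-18202} = \left(-22569\right) \frac{1}{5443} + \left(13149 + 7311\right) \left(- \frac{1}{2489}\right) \left(- \frac{1}{18202}\right) = - \frac{22569}{5443} + 20460 \left(- \frac{1}{2489}\right) \left(- \frac{1}{18202}\right) = - \frac{22569}{5443} - - \frac{10230}{22652389} = - \frac{22569}{5443} + \frac{10230}{22652389} = - \frac{511186085451}{123296953327}$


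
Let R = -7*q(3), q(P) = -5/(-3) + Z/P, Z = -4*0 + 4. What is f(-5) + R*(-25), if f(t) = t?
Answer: 520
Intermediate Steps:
Z = 4 (Z = 0 + 4 = 4)
q(P) = 5/3 + 4/P (q(P) = -5/(-3) + 4/P = -5*(-1/3) + 4/P = 5/3 + 4/P)
R = -21 (R = -7*(5/3 + 4/3) = -7*3 = -21)
f(-5) + R*(-25) = -5 - 21*(-25) = -5 + 525 = 520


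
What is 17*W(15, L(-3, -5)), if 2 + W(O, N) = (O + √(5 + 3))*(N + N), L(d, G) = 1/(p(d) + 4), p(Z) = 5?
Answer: 68/3 + 68*√2/9 ≈ 33.352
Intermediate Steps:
L(d, G) = ⅑ (L(d, G) = 1/(5 + 4) = 1/9 = ⅑)
W(O, N) = -2 + 2*N*(O + 2*√2) (W(O, N) = -2 + (O + √(5 + 3))*(N + N) = -2 + (O + √8)*(2*N) = -2 + (O + 2*√2)*(2*N) = -2 + 2*N*(O + 2*√2))
17*W(15, L(-3, -5)) = 17*(-2 + 2*(⅑)*15 + 4*(⅑)*√2) = 17*(-2 + 10/3 + 4*√2/9) = 17*(4/3 + 4*√2/9) = 68/3 + 68*√2/9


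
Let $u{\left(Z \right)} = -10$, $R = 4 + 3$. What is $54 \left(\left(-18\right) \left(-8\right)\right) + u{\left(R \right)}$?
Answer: $7766$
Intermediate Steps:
$R = 7$
$54 \left(\left(-18\right) \left(-8\right)\right) + u{\left(R \right)} = 54 \left(\left(-18\right) \left(-8\right)\right) - 10 = 54 \cdot 144 - 10 = 7776 - 10 = 7766$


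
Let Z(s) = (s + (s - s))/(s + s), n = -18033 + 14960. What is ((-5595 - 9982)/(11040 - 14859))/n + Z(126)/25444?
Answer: -780946589/597210728856 ≈ -0.0013077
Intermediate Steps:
n = -3073
Z(s) = ½ (Z(s) = (s + 0)/((2*s)) = s*(1/(2*s)) = ½)
((-5595 - 9982)/(11040 - 14859))/n + Z(126)/25444 = ((-5595 - 9982)/(11040 - 14859))/(-3073) + (½)/25444 = -15577/(-3819)*(-1/3073) + (½)*(1/25444) = -15577*(-1/3819)*(-1/3073) + 1/50888 = (15577/3819)*(-1/3073) + 1/50888 = -15577/11735787 + 1/50888 = -780946589/597210728856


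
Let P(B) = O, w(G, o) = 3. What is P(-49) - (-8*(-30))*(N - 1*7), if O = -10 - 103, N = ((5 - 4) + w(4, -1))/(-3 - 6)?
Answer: 5021/3 ≈ 1673.7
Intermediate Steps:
N = -4/9 (N = ((5 - 4) + 3)/(-3 - 6) = (1 + 3)/(-9) = 4*(-⅑) = -4/9 ≈ -0.44444)
O = -113
P(B) = -113
P(-49) - (-8*(-30))*(N - 1*7) = -113 - (-8*(-30))*(-4/9 - 1*7) = -113 - 240*(-4/9 - 7) = -113 - 240*(-67)/9 = -113 - 1*(-5360/3) = -113 + 5360/3 = 5021/3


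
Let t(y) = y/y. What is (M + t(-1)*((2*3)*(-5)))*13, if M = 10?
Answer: -260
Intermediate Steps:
t(y) = 1
(M + t(-1)*((2*3)*(-5)))*13 = (10 + 1*((2*3)*(-5)))*13 = (10 + 1*(6*(-5)))*13 = (10 + 1*(-30))*13 = (10 - 30)*13 = -20*13 = -260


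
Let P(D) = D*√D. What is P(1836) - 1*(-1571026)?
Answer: 1571026 + 11016*√51 ≈ 1.6497e+6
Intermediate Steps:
P(D) = D^(3/2)
P(1836) - 1*(-1571026) = 1836^(3/2) - 1*(-1571026) = 11016*√51 + 1571026 = 1571026 + 11016*√51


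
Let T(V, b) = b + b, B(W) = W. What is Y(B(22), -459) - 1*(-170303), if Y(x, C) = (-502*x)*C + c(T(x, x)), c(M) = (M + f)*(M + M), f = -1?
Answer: 5243283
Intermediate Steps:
T(V, b) = 2*b
c(M) = 2*M*(-1 + M) (c(M) = (M - 1)*(M + M) = (-1 + M)*(2*M) = 2*M*(-1 + M))
Y(x, C) = -502*C*x + 4*x*(-1 + 2*x) (Y(x, C) = (-502*x)*C + 2*(2*x)*(-1 + 2*x) = -502*C*x + 4*x*(-1 + 2*x))
Y(B(22), -459) - 1*(-170303) = 2*22*(-2 - 251*(-459) + 4*22) - 1*(-170303) = 2*22*(-2 + 115209 + 88) + 170303 = 2*22*115295 + 170303 = 5072980 + 170303 = 5243283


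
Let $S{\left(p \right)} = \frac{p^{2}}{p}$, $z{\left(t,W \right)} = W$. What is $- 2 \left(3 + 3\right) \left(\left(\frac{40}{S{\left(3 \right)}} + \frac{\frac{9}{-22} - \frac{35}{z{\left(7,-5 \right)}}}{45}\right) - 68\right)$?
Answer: $\frac{21590}{33} \approx 654.24$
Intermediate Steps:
$S{\left(p \right)} = p$
$- 2 \left(3 + 3\right) \left(\left(\frac{40}{S{\left(3 \right)}} + \frac{\frac{9}{-22} - \frac{35}{z{\left(7,-5 \right)}}}{45}\right) - 68\right) = - 2 \left(3 + 3\right) \left(\left(\frac{40}{3} + \frac{\frac{9}{-22} - \frac{35}{-5}}{45}\right) - 68\right) = \left(-2\right) 6 \left(\left(40 \cdot \frac{1}{3} + \left(9 \left(- \frac{1}{22}\right) - -7\right) \frac{1}{45}\right) - 68\right) = - 12 \left(\left(\frac{40}{3} + \left(- \frac{9}{22} + 7\right) \frac{1}{45}\right) - 68\right) = - 12 \left(\left(\frac{40}{3} + \frac{145}{22} \cdot \frac{1}{45}\right) - 68\right) = - 12 \left(\left(\frac{40}{3} + \frac{29}{198}\right) - 68\right) = - 12 \left(\frac{2669}{198} - 68\right) = \left(-12\right) \left(- \frac{10795}{198}\right) = \frac{21590}{33}$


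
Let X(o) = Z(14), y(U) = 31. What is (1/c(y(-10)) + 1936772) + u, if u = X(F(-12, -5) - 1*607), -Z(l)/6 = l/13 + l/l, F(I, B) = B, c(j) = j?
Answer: 780514107/403 ≈ 1.9368e+6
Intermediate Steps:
Z(l) = -6 - 6*l/13 (Z(l) = -6*(l/13 + l/l) = -6*(l*(1/13) + 1) = -6*(l/13 + 1) = -6*(1 + l/13) = -6 - 6*l/13)
X(o) = -162/13 (X(o) = -6 - 6/13*14 = -6 - 84/13 = -162/13)
u = -162/13 ≈ -12.462
(1/c(y(-10)) + 1936772) + u = (1/31 + 1936772) - 162/13 = 60039933/31 - 162/13 = 780514107/403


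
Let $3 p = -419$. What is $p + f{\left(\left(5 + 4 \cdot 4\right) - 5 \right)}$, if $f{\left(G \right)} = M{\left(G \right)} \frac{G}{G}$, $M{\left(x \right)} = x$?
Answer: $- \frac{371}{3} \approx -123.67$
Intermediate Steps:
$p = - \frac{419}{3}$ ($p = \frac{1}{3} \left(-419\right) = - \frac{419}{3} \approx -139.67$)
$f{\left(G \right)} = G$ ($f{\left(G \right)} = G \frac{G}{G} = G 1 = G$)
$p + f{\left(\left(5 + 4 \cdot 4\right) - 5 \right)} = - \frac{419}{3} + \left(\left(5 + 4 \cdot 4\right) - 5\right) = - \frac{419}{3} + \left(\left(5 + 16\right) - 5\right) = - \frac{419}{3} + \left(21 - 5\right) = - \frac{419}{3} + 16 = - \frac{371}{3}$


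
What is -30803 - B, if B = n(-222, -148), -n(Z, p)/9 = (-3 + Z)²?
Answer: 424822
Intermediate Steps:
n(Z, p) = -9*(-3 + Z)²
B = -455625 (B = -9*(-3 - 222)² = -9*(-225)² = -9*50625 = -455625)
-30803 - B = -30803 - 1*(-455625) = -30803 + 455625 = 424822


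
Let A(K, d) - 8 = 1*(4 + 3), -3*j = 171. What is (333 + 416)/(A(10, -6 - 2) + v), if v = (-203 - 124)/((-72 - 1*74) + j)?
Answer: 152047/3372 ≈ 45.091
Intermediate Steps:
j = -57 (j = -⅓*171 = -57)
v = 327/203 (v = (-203 - 124)/((-72 - 1*74) - 57) = -327/((-72 - 74) - 57) = -327/(-146 - 57) = -327/(-203) = -327*(-1/203) = 327/203 ≈ 1.6108)
A(K, d) = 15 (A(K, d) = 8 + 1*(4 + 3) = 8 + 1*7 = 8 + 7 = 15)
(333 + 416)/(A(10, -6 - 2) + v) = (333 + 416)/(15 + 327/203) = 749/(3372/203) = 749*(203/3372) = 152047/3372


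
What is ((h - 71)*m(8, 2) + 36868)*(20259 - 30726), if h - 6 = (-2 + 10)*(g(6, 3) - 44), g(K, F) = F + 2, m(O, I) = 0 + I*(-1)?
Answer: -393789474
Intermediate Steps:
m(O, I) = -I (m(O, I) = 0 - I = -I)
g(K, F) = 2 + F
h = -306 (h = 6 + (-2 + 10)*((2 + 3) - 44) = 6 + 8*(5 - 44) = 6 + 8*(-39) = 6 - 312 = -306)
((h - 71)*m(8, 2) + 36868)*(20259 - 30726) = ((-306 - 71)*(-1*2) + 36868)*(20259 - 30726) = (-377*(-2) + 36868)*(-10467) = (754 + 36868)*(-10467) = 37622*(-10467) = -393789474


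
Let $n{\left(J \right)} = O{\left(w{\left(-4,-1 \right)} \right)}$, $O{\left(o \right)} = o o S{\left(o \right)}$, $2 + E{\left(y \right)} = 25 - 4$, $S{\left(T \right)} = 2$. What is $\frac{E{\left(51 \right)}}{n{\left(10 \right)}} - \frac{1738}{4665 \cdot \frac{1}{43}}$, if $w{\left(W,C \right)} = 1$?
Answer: $- \frac{60833}{9330} \approx -6.5201$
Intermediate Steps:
$E{\left(y \right)} = 19$ ($E{\left(y \right)} = -2 + \left(25 - 4\right) = -2 + 21 = 19$)
$O{\left(o \right)} = 2 o^{2}$ ($O{\left(o \right)} = o o 2 = o^{2} \cdot 2 = 2 o^{2}$)
$n{\left(J \right)} = 2$ ($n{\left(J \right)} = 2 \cdot 1^{2} = 2 \cdot 1 = 2$)
$\frac{E{\left(51 \right)}}{n{\left(10 \right)}} - \frac{1738}{4665 \cdot \frac{1}{43}} = \frac{19}{2} - \frac{1738}{4665 \cdot \frac{1}{43}} = 19 \cdot \frac{1}{2} - \frac{1738}{4665 \cdot \frac{1}{43}} = \frac{19}{2} - \frac{1738}{\frac{4665}{43}} = \frac{19}{2} - \frac{74734}{4665} = - \frac{60833}{9330}$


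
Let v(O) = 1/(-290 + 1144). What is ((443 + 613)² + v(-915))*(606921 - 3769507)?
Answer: -215129523829355/61 ≈ -3.5267e+12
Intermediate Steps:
v(O) = 1/854
((443 + 613)² + v(-915))*(606921 - 3769507) = ((443 + 613)² + 1/854)*(606921 - 3769507) = (1056² + 1/854)*(-3162586) = (1115136 + 1/854)*(-3162586) = (952326145/854)*(-3162586) = -215129523829355/61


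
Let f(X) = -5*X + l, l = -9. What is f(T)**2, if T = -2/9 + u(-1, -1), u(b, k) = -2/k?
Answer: 25921/81 ≈ 320.01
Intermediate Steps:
T = 16/9 (T = -2/9 - 2/(-1) = -2*1/9 - 2*(-1) = -2/9 + 2 = 16/9 ≈ 1.7778)
f(X) = -9 - 5*X (f(X) = -5*X - 9 = -9 - 5*X)
f(T)**2 = (-9 - 5*16/9)**2 = (-9 - 80/9)**2 = (-161/9)**2 = 25921/81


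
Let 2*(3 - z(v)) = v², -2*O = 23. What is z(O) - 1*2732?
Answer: -22361/8 ≈ -2795.1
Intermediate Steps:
O = -23/2 (O = -½*23 = -23/2 ≈ -11.500)
z(v) = 3 - v²/2
z(O) - 1*2732 = (3 - (-23/2)²/2) - 1*2732 = (3 - ½*529/4) - 2732 = (3 - 529/8) - 2732 = -505/8 - 2732 = -22361/8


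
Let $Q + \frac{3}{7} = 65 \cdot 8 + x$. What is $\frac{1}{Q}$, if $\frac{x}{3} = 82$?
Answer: $\frac{7}{5359} \approx 0.0013062$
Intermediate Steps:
$x = 246$ ($x = 3 \cdot 82 = 246$)
$Q = \frac{5359}{7}$ ($Q = - \frac{3}{7} + \left(65 \cdot 8 + 246\right) = - \frac{3}{7} + \left(520 + 246\right) = - \frac{3}{7} + 766 = \frac{5359}{7} \approx 765.57$)
$\frac{1}{Q} = \frac{1}{\frac{5359}{7}} = \frac{7}{5359}$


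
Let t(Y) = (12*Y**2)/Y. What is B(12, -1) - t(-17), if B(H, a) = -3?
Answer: 201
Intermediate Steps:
t(Y) = 12*Y
B(12, -1) - t(-17) = -3 - 12*(-17) = -3 - 1*(-204) = -3 + 204 = 201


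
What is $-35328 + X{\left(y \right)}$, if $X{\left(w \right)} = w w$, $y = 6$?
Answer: $-35292$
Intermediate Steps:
$X{\left(w \right)} = w^{2}$
$-35328 + X{\left(y \right)} = -35328 + 6^{2} = -35328 + 36 = -35292$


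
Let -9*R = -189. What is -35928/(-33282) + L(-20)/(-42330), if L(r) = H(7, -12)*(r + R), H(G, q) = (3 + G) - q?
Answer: 42225001/39134085 ≈ 1.0790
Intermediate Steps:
R = 21 (R = -⅑*(-189) = 21)
H(G, q) = 3 + G - q
L(r) = 462 + 22*r (L(r) = (3 + 7 - 1*(-12))*(r + 21) = (3 + 7 + 12)*(21 + r) = 22*(21 + r) = 462 + 22*r)
-35928/(-33282) + L(-20)/(-42330) = -35928/(-33282) + (462 + 22*(-20))/(-42330) = -35928*(-1/33282) + (462 - 440)*(-1/42330) = 1996/1849 + 22*(-1/42330) = 1996/1849 - 11/21165 = 42225001/39134085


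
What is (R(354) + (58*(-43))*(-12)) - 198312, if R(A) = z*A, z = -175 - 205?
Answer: -302904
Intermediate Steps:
z = -380
R(A) = -380*A
(R(354) + (58*(-43))*(-12)) - 198312 = (-380*354 + (58*(-43))*(-12)) - 198312 = (-134520 - 2494*(-12)) - 198312 = (-134520 + 29928) - 198312 = -104592 - 198312 = -302904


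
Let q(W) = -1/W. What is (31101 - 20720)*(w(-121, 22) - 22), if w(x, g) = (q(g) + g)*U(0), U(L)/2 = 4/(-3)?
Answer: -9197566/11 ≈ -8.3614e+5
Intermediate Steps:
U(L) = -8/3 (U(L) = 2*(4/(-3)) = 2*(4*(-⅓)) = 2*(-4/3) = -8/3)
w(x, g) = -8*g/3 + 8/(3*g) (w(x, g) = (-1/g + g)*(-8/3) = (g - 1/g)*(-8/3) = -8*g/3 + 8/(3*g))
(31101 - 20720)*(w(-121, 22) - 22) = (31101 - 20720)*((8/3)*(1 - 1*22²)/22 - 22) = 10381*((8/3)*(1/22)*(1 - 1*484) - 22) = 10381*((8/3)*(1/22)*(1 - 484) - 22) = 10381*((8/3)*(1/22)*(-483) - 22) = 10381*(-644/11 - 22) = 10381*(-886/11) = -9197566/11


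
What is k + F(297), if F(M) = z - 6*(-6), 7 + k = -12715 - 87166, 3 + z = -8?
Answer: -99863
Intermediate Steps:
z = -11 (z = -3 - 8 = -11)
k = -99888 (k = -7 + (-12715 - 87166) = -7 - 99881 = -99888)
F(M) = 25 (F(M) = -11 - 6*(-6) = -11 + 36 = 25)
k + F(297) = -99888 + 25 = -99863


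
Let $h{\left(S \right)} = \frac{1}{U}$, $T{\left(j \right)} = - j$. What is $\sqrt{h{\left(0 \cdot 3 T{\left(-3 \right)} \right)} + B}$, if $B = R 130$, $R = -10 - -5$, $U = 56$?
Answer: $\frac{i \sqrt{509586}}{28} \approx 25.495 i$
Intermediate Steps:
$R = -5$ ($R = -10 + 5 = -5$)
$h{\left(S \right)} = \frac{1}{56}$
$B = -650$ ($B = \left(-5\right) 130 = -650$)
$\sqrt{h{\left(0 \cdot 3 T{\left(-3 \right)} \right)} + B} = \sqrt{\frac{1}{56} - 650} = \sqrt{- \frac{36399}{56}} = \frac{i \sqrt{509586}}{28}$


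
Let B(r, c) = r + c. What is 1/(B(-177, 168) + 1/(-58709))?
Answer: -58709/528382 ≈ -0.11111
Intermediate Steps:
B(r, c) = c + r
1/(B(-177, 168) + 1/(-58709)) = 1/((168 - 177) + 1/(-58709)) = 1/(-9 - 1/58709) = 1/(-528382/58709) = -58709/528382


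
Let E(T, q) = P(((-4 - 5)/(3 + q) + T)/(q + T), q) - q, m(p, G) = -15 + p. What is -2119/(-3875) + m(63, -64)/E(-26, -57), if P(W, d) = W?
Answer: 153106379/110596375 ≈ 1.3844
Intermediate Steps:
E(T, q) = -q + (T - 9/(3 + q))/(T + q) (E(T, q) = ((-4 - 5)/(3 + q) + T)/(q + T) - q = (-9/(3 + q) + T)/(T + q) - q = (T - 9/(3 + q))/(T + q) - q = -q + (T - 9/(3 + q))/(T + q))
-2119/(-3875) + m(63, -64)/E(-26, -57) = -2119/(-3875) + (-15 + 63)/(((-9 + 3*(-26) - 26*(-57) - 1*(-57)*((-57)² + 3*(-26) + 3*(-57) - 26*(-57)))/((-57)² + 3*(-26) + 3*(-57) - 26*(-57)))) = -2119*(-1/3875) + 48/(((-9 - 78 + 1482 - 1*(-57)*(3249 - 78 - 171 + 1482))/(3249 - 78 - 171 + 1482))) = 2119/3875 + 48/(((-9 - 78 + 1482 - 1*(-57)*4482)/4482)) = 2119/3875 + 48/(((-9 - 78 + 1482 + 255474)/4482)) = 2119/3875 + 48/(((1/4482)*256869)) = 2119/3875 + 48/(28541/498) = 2119/3875 + 48*(498/28541) = 2119/3875 + 23904/28541 = 153106379/110596375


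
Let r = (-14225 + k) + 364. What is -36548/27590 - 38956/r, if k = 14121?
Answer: -27107463/179335 ≈ -151.16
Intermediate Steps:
r = 260 (r = (-14225 + 14121) + 364 = -104 + 364 = 260)
-36548/27590 - 38956/r = -36548/27590 - 38956/260 = -36548*1/27590 - 38956*1/260 = -18274/13795 - 9739/65 = -27107463/179335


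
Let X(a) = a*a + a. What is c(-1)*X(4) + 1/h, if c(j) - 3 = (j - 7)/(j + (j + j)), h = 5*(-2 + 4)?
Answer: 3403/30 ≈ 113.43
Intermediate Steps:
h = 10 (h = 5*2 = 10)
X(a) = a + a² (X(a) = a² + a = a + a²)
c(j) = 3 + (-7 + j)/(3*j) (c(j) = 3 + (j - 7)/(j + (j + j)) = 3 + (-7 + j)/(j + 2*j) = 3 + (-7 + j)/((3*j)) = 3 + (-7 + j)*(1/(3*j)) = 3 + (-7 + j)/(3*j))
c(-1)*X(4) + 1/h = ((⅓)*(-7 + 10*(-1))/(-1))*(4*(1 + 4)) + 1/10 = ((⅓)*(-1)*(-7 - 10))*(4*5) + ⅒ = ((⅓)*(-1)*(-17))*20 + ⅒ = (17/3)*20 + ⅒ = 340/3 + ⅒ = 3403/30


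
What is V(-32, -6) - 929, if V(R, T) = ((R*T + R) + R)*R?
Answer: -5025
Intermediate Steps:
V(R, T) = R*(2*R + R*T) (V(R, T) = ((R + R*T) + R)*R = (2*R + R*T)*R = R*(2*R + R*T))
V(-32, -6) - 929 = (-32)**2*(2 - 6) - 929 = 1024*(-4) - 929 = -4096 - 929 = -5025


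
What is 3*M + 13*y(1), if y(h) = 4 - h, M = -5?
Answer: 24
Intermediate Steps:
3*M + 13*y(1) = 3*(-5) + 13*(4 - 1*1) = -15 + 13*(4 - 1) = -15 + 13*3 = -15 + 39 = 24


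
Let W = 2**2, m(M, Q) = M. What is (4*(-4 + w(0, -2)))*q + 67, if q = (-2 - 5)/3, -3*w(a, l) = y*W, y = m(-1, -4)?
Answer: 827/9 ≈ 91.889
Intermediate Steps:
y = -1
W = 4
w(a, l) = 4/3 (w(a, l) = -(-1)*4/3 = -1/3*(-4) = 4/3)
q = -7/3 (q = (1/3)*(-7) = -7/3 ≈ -2.3333)
(4*(-4 + w(0, -2)))*q + 67 = (4*(-4 + 4/3))*(-7/3) + 67 = (4*(-8/3))*(-7/3) + 67 = -32/3*(-7/3) + 67 = 224/9 + 67 = 827/9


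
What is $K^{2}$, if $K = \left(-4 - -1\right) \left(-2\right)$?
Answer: $36$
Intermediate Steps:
$K = 6$ ($K = \left(-4 + 1\right) \left(-2\right) = \left(-3\right) \left(-2\right) = 6$)
$K^{2} = 6^{2} = 36$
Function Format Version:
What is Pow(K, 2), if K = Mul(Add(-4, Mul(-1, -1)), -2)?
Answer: 36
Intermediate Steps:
K = 6 (K = Mul(Add(-4, 1), -2) = Mul(-3, -2) = 6)
Pow(K, 2) = Pow(6, 2) = 36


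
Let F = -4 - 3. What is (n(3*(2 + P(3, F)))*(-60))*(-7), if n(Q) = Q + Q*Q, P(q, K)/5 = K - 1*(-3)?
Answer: 1202040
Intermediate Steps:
F = -7
P(q, K) = 15 + 5*K (P(q, K) = 5*(K - 1*(-3)) = 5*(K + 3) = 5*(3 + K) = 15 + 5*K)
n(Q) = Q + Q²
(n(3*(2 + P(3, F)))*(-60))*(-7) = (((3*(2 + (15 + 5*(-7))))*(1 + 3*(2 + (15 + 5*(-7)))))*(-60))*(-7) = (((3*(2 + (15 - 35)))*(1 + 3*(2 + (15 - 35))))*(-60))*(-7) = (((3*(2 - 20))*(1 + 3*(2 - 20)))*(-60))*(-7) = (((3*(-18))*(1 + 3*(-18)))*(-60))*(-7) = (-54*(1 - 54)*(-60))*(-7) = (-54*(-53)*(-60))*(-7) = (2862*(-60))*(-7) = -171720*(-7) = 1202040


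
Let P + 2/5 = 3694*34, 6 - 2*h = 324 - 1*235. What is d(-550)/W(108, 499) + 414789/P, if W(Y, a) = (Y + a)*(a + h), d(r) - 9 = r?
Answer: 383733316843/116260707030 ≈ 3.3006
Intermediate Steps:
h = -83/2 (h = 3 - (324 - 1*235)/2 = 3 - (324 - 235)/2 = 3 - ½*89 = 3 - 89/2 = -83/2 ≈ -41.500)
d(r) = 9 + r
P = 627978/5 (P = -⅖ + 3694*34 = -⅖ + 125596 = 627978/5 ≈ 1.2560e+5)
W(Y, a) = (-83/2 + a)*(Y + a) (W(Y, a) = (Y + a)*(a - 83/2) = (Y + a)*(-83/2 + a) = (-83/2 + a)*(Y + a))
d(-550)/W(108, 499) + 414789/P = (9 - 550)/(499² - 83/2*108 - 83/2*499 + 108*499) + 414789/(627978/5) = -541/(249001 - 4482 - 41417/2 + 53892) + 414789*(5/627978) = -541/555405/2 + 691315/209326 = -541*2/555405 + 691315/209326 = -1082/555405 + 691315/209326 = 383733316843/116260707030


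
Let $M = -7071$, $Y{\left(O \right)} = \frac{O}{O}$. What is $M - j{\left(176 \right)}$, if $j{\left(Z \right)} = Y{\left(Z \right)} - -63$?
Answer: $-7135$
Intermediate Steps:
$Y{\left(O \right)} = 1$
$j{\left(Z \right)} = 64$ ($j{\left(Z \right)} = 1 - -63 = 1 + 63 = 64$)
$M - j{\left(176 \right)} = -7071 - 64 = -7135$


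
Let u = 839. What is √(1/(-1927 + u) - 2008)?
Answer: 3*I*√4126665/136 ≈ 44.811*I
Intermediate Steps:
√(1/(-1927 + u) - 2008) = √(1/(-1927 + 839) - 2008) = √(1/(-1088) - 2008) = √(-1/1088 - 2008) = √(-2184705/1088) = 3*I*√4126665/136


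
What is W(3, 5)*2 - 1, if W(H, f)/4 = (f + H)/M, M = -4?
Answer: -17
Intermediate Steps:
W(H, f) = -H - f (W(H, f) = 4*((f + H)/(-4)) = 4*((H + f)*(-1/4)) = 4*(-H/4 - f/4) = -H - f)
W(3, 5)*2 - 1 = (-1*3 - 1*5)*2 - 1 = (-3 - 5)*2 - 1 = -8*2 - 1 = -16 - 1 = -17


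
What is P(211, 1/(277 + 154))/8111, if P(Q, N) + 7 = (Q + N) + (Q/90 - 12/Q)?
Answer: 1688418821/66386020590 ≈ 0.025433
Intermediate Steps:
P(Q, N) = -7 + N - 12/Q + 91*Q/90 (P(Q, N) = -7 + ((Q + N) + (Q/90 - 12/Q)) = -7 + ((N + Q) + (Q*(1/90) - 12/Q)) = -7 + ((N + Q) + (Q/90 - 12/Q)) = -7 + ((N + Q) + (-12/Q + Q/90)) = -7 + (N - 12/Q + 91*Q/90) = -7 + N - 12/Q + 91*Q/90)
P(211, 1/(277 + 154))/8111 = (-7 + 1/(277 + 154) - 12/211 + (91/90)*211)/8111 = (-7 + 1/431 - 12*1/211 + 19201/90)*(1/8111) = (-7 + 1/431 - 12/211 + 19201/90)*(1/8111) = (1688418821/8184690)*(1/8111) = 1688418821/66386020590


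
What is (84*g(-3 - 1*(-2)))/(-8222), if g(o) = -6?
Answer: 252/4111 ≈ 0.061299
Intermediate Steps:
(84*g(-3 - 1*(-2)))/(-8222) = (84*(-6))/(-8222) = -504*(-1/8222) = 252/4111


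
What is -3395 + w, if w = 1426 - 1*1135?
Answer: -3104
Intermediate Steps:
w = 291 (w = 1426 - 1135 = 291)
-3395 + w = -3395 + 291 = -3104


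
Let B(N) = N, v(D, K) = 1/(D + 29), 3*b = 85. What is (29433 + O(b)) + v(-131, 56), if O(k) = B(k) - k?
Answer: 3002165/102 ≈ 29433.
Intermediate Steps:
b = 85/3 (b = (⅓)*85 = 85/3 ≈ 28.333)
v(D, K) = 1/(29 + D)
O(k) = 0 (O(k) = k - k = 0)
(29433 + O(b)) + v(-131, 56) = (29433 + 0) + 1/(29 - 131) = 29433 + 1/(-102) = 29433 - 1/102 = 3002165/102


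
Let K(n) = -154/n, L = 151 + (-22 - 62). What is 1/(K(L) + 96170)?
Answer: 67/6443236 ≈ 1.0399e-5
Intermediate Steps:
L = 67 (L = 151 - 84 = 67)
1/(K(L) + 96170) = 1/(-154/67 + 96170) = 1/(6443236/67) = 67/6443236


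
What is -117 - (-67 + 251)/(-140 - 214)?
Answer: -20617/177 ≈ -116.48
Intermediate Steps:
-117 - (-67 + 251)/(-140 - 214) = -117 - 184/(-354) = -117 - 184*(-1)/354 = -117 - 1*(-92/177) = -117 + 92/177 = -20617/177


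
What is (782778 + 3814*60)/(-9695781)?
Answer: -112402/1077309 ≈ -0.10434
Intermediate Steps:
(782778 + 3814*60)/(-9695781) = (782778 + 228840)*(-1/9695781) = 1011618*(-1/9695781) = -112402/1077309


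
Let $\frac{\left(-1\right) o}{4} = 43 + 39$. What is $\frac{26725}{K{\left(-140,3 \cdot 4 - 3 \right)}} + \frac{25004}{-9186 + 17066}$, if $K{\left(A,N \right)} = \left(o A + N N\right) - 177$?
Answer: $\frac{169547037}{45136640} \approx 3.7563$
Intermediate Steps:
$o = -328$ ($o = - 4 \left(43 + 39\right) = \left(-4\right) 82 = -328$)
$K{\left(A,N \right)} = -177 + N^{2} - 328 A$ ($K{\left(A,N \right)} = \left(- 328 A + N N\right) - 177 = \left(- 328 A + N^{2}\right) - 177 = \left(N^{2} - 328 A\right) - 177 = -177 + N^{2} - 328 A$)
$\frac{26725}{K{\left(-140,3 \cdot 4 - 3 \right)}} + \frac{25004}{-9186 + 17066} = \frac{26725}{-177 + \left(3 \cdot 4 - 3\right)^{2} - -45920} + \frac{25004}{-9186 + 17066} = \frac{26725}{-177 + \left(12 - 3\right)^{2} + 45920} + \frac{25004}{7880} = \frac{26725}{-177 + 9^{2} + 45920} + 25004 \cdot \frac{1}{7880} = \frac{26725}{-177 + 81 + 45920} + \frac{6251}{1970} = \frac{26725}{45824} + \frac{6251}{1970} = \frac{169547037}{45136640}$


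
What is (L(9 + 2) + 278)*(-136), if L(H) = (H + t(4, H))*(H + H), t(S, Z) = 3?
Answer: -79696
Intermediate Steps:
L(H) = 2*H*(3 + H) (L(H) = (H + 3)*(H + H) = (3 + H)*(2*H) = 2*H*(3 + H))
(L(9 + 2) + 278)*(-136) = (2*(9 + 2)*(3 + (9 + 2)) + 278)*(-136) = (2*11*(3 + 11) + 278)*(-136) = (2*11*14 + 278)*(-136) = (308 + 278)*(-136) = 586*(-136) = -79696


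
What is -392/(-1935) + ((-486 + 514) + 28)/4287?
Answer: 596288/2765115 ≈ 0.21565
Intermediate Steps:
-392/(-1935) + ((-486 + 514) + 28)/4287 = -392*(-1/1935) + (28 + 28)*(1/4287) = 392/1935 + 56*(1/4287) = 392/1935 + 56/4287 = 596288/2765115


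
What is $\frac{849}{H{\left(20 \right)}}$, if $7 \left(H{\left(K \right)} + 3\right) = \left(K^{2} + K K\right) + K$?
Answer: $\frac{5943}{799} \approx 7.438$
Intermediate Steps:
$H{\left(K \right)} = -3 + \frac{K}{7} + \frac{2 K^{2}}{7}$ ($H{\left(K \right)} = -3 + \frac{\left(K^{2} + K K\right) + K}{7} = -3 + \frac{\left(K^{2} + K^{2}\right) + K}{7} = -3 + \frac{2 K^{2} + K}{7} = -3 + \frac{K + 2 K^{2}}{7} = -3 + \left(\frac{K}{7} + \frac{2 K^{2}}{7}\right) = -3 + \frac{K}{7} + \frac{2 K^{2}}{7}$)
$\frac{849}{H{\left(20 \right)}} = \frac{849}{-3 + \frac{1}{7} \cdot 20 + \frac{2 \cdot 20^{2}}{7}} = \frac{849}{-3 + \frac{20}{7} + \frac{2}{7} \cdot 400} = \frac{849}{-3 + \frac{20}{7} + \frac{800}{7}} = \frac{849}{\frac{799}{7}} = 849 \cdot \frac{7}{799} = \frac{5943}{799}$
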